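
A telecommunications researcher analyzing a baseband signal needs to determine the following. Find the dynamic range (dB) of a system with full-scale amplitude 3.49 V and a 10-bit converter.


Dynamic range from full-scale to LSB:
V_min = V_max / 2^bits = 3.49 / 2^10
DR = 20 * log10(V_max / V_min)
   = 20 * log10(2^10)
   = 20 * 10 * log10(2)
   = 60.21 dB

60.21 dB


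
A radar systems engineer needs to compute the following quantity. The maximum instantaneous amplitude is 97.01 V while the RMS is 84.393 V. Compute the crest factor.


Crest factor is the ratio of peak to RMS:
CF = V_peak / V_rms
   = 97.01 / 84.393
   = 1.1495

1.1495


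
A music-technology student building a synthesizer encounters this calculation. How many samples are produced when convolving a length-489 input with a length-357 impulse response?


Linear convolution output length:
L = N + M - 1
  = 489 + 357 - 1
  = 845 samples

845


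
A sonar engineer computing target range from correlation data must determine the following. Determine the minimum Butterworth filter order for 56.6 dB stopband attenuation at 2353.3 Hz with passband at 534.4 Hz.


Butterworth filter order formula:
n = log10(10^(A/10) - 1) / (2 * log10(f_stop/f_pass))
10^(56.6/10) - 1 = 457087.1896
f_stop/f_pass = 2353.3 / 534.4 = 4.4036
n = 4.3957 -> ceil = 5

5


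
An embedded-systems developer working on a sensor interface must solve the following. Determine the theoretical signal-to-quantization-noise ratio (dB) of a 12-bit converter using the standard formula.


Theoretical SNR for a full-scale sinusoid:
SNR = 6.02 * N + 1.76
    = 6.02 * 12 + 1.76
    = 72.24 + 1.76
    = 74.0 dB

74.0 dB


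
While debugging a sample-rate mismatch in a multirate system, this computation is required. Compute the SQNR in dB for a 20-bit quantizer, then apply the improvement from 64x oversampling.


Step 1 — baseline SQNR at Nyquist:
SQNR_base = 6.02*N + 1.76
          = 6.02*20 + 1.76
          = 122.16 dB

Step 2 — oversampling processing gain:
G = 10*log10(OSR) = 10*log10(64) = 18.06 dB

Step 3 — total:
SQNR_total = 122.16 + 18.06 = 140.22 dB

Base SQNR = 122.16 dB; oversampled SQNR = 140.22 dB


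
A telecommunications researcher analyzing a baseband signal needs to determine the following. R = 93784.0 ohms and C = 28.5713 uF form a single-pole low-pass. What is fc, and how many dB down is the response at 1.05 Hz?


Step 1 — cutoff frequency:
fc = 1 / (2*pi*R*C)
C = 28.5713 uF = 2.85713e-05 F
fc = 1 / (2*pi*93784.0*2.85713e-05)
   = 0.0593966 Hz

Step 2 — magnitude at f = 1.05 Hz:
|H(f)| = 1 / sqrt(1 + (f/fc)^2)
f/fc = 1.05 / 0.0593966 = 17.67778
|H| = 1 / sqrt(1 + 312.503906) = 0.0564779
|H|_dB = 20*log10(0.0564779) = -24.96 dB

fc = 0.0593966 Hz; |H(1.05 Hz)| = -24.96 dB


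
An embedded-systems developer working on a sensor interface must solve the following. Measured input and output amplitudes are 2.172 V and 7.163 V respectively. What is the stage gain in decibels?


Voltage gain in dB:
G = 20 * log10(Vout / Vin)
  = 20 * log10(7.163 / 2.172)
  = 20 * log10(3.297882)
  = 20 * 0.518235
  = 10.36 dB

10.36 dB


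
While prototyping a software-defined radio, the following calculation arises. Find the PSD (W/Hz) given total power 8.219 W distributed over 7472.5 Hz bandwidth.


Power spectral density:
PSD = P / BW
    = 8.219 / 7472.5
    = 0.0010999 W/Hz

0.0010999 W/Hz


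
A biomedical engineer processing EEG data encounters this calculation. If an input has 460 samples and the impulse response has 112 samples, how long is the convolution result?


Linear convolution output length:
L = N + M - 1
  = 460 + 112 - 1
  = 571 samples

571


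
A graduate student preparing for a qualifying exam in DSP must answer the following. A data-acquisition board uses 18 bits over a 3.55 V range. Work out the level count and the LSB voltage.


Step 1 — number of quantization levels:
L = 2^N = 2^18 = 262144

Step 2 — LSB step size:
delta = Vfs / L
      = 3.55 / 262144
      = 1.354e-05 V

Levels = 262144; step size = 1.354e-05 V


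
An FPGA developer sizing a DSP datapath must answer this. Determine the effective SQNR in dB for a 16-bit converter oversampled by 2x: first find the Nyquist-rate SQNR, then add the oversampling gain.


Step 1 — baseline SQNR at Nyquist:
SQNR_base = 6.02*N + 1.76
          = 6.02*16 + 1.76
          = 98.08 dB

Step 2 — oversampling processing gain:
G = 10*log10(OSR) = 10*log10(2) = 3.01 dB

Step 3 — total:
SQNR_total = 98.08 + 3.01 = 101.09 dB

Base SQNR = 98.08 dB; oversampled SQNR = 101.09 dB


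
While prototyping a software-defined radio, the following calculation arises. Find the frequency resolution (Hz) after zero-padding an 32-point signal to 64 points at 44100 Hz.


Frequency resolution after zero-padding:
N_padded = 32 * 2 = 64
df = fs / N_padded
   = 44100 / 64
   = 689.0625 Hz

689.0625 Hz


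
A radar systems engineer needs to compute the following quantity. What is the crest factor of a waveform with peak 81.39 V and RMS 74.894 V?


Crest factor is the ratio of peak to RMS:
CF = V_peak / V_rms
   = 81.39 / 74.894
   = 1.0867

1.0867


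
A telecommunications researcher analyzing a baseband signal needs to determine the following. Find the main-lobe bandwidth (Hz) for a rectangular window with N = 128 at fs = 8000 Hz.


Main lobe width for a rectangular window:
Width = 2 * fs / N
      = 2 * 8000 / 128
      = 16000 / 128
      = 125.0 Hz

125.0 Hz


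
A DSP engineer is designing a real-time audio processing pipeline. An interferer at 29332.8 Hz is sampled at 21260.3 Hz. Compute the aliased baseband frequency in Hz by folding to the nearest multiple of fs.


Compute the nearest integer multiple of fs to the signal:
n = round(29332.8 / 21260.3) = 1
f_alias = |29332.8 - 1 * 21260.3|
        = |29332.8 - 21260.3|
        = 8072.5 Hz

8072.5


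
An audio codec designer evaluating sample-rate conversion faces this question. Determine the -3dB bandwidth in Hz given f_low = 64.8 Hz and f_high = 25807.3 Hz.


Bandwidth is the difference of -3dB frequencies:
BW = f_high - f_low
   = 25807.3 - 64.8
   = 25742.5 Hz

25742.5 Hz


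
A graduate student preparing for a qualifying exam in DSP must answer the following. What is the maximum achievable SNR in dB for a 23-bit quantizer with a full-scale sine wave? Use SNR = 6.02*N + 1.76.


Theoretical SNR for a full-scale sinusoid:
SNR = 6.02 * N + 1.76
    = 6.02 * 23 + 1.76
    = 138.46 + 1.76
    = 140.22 dB

140.22 dB


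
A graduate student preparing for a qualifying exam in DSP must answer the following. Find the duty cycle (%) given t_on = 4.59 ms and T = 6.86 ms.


Duty cycle as a percentage:
DC = (t_on / T) * 100
   = (4.59 / 6.86) * 100
   = 0.669096 * 100
   = 66.91 %

66.91 %


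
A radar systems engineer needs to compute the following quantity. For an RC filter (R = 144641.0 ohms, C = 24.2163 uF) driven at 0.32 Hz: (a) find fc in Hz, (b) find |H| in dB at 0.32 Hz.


Step 1 — cutoff frequency:
fc = 1 / (2*pi*R*C)
C = 24.2163 uF = 2.42163e-05 F
fc = 1 / (2*pi*144641.0*2.42163e-05)
   = 0.0454382 Hz

Step 2 — magnitude at f = 0.32 Hz:
|H(f)| = 1 / sqrt(1 + (f/fc)^2)
f/fc = 0.32 / 0.0454382 = 7.042532
|H| = 1 / sqrt(1 + 49.597257) = 0.1405842
|H|_dB = 20*log10(0.1405842) = -17.04 dB

fc = 0.0454382 Hz; |H(0.32 Hz)| = -17.04 dB


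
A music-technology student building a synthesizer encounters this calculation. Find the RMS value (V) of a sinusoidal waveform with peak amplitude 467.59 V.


RMS voltage for a sinusoidal waveform:
V_rms = V_peak / sqrt(2)
      = 467.59 / 1.414214
      = 330.636 V

330.636 V


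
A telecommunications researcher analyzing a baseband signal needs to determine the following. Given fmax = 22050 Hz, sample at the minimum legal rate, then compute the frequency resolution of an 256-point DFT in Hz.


Step 1 — Nyquist sampling rate:
fs = 2 * fmax = 2 * 22050 = 44100 Hz

Step 2 — DFT bin spacing:
df = fs / N = 44100 / 256 = 172.2656 Hz

172.2656 Hz


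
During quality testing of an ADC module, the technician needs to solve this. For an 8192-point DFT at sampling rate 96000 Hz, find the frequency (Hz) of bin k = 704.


Frequency of DFT bin k:
f_k = k * fs / N
    = 704 * 96000 / 8192
    = 67584000 / 8192
    = 8250.0 Hz

8250.0 Hz


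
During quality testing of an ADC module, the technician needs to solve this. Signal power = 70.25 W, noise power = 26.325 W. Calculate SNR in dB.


SNR in decibels:
SNR = 10 * log10(Ps / Pn)
    = 10 * log10(70.25 / 26.325)
    = 10 * log10(2.6686)
    = 10 * 0.4263
    = 4.26 dB

4.26 dB


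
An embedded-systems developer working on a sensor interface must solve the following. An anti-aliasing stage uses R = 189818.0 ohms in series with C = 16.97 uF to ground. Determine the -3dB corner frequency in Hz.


Cutoff frequency of a first-order RC filter:
fc = 1 / (2 * pi * R * C)
C = 16.97 uF = 1.697e-05 F
fc = 1 / (2 * pi * 189818.0 * 1.697e-05)
   = 1 / 20.239468516791
   = 0.049408 Hz

0.049408 Hz


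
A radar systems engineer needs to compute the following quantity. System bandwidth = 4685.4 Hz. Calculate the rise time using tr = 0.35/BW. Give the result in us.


Rise time from bandwidth relationship:
tr = 0.35 / BW
   = 0.35 / 4685.4
   = 7.470013233e-05 s
   = 74.7001 us

74.7001 us


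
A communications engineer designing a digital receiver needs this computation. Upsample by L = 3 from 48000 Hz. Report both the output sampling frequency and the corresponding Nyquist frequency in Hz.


Step 1 — output sample rate after interpolation by L:
fs_out = L * fs_in = 3 * 48000 = 144000 Hz

Step 2 — Nyquist frequency of the output stream:
f_Nyq = fs_out / 2 = 144000 / 2 = 72000.0 Hz

fs_out = 144000 Hz; f_Nyquist = 72000.0 Hz


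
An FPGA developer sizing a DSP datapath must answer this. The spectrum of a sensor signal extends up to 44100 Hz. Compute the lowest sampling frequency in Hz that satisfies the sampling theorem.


The Nyquist rate is twice the maximum frequency component.
fs_min = 2 * fmax
      = 2 * 44100
      = 88200 Hz

88200


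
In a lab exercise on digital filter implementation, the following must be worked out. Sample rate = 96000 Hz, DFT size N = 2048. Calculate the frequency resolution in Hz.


DFT frequency resolution:
df = fs / N
   = 96000 / 2048
   = 46.875 Hz

46.875 Hz


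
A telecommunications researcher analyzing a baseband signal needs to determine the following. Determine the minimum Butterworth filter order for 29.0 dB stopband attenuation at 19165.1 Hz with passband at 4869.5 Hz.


Butterworth filter order formula:
n = log10(10^(A/10) - 1) / (2 * log10(f_stop/f_pass))
10^(29.0/10) - 1 = 793.3282
f_stop/f_pass = 19165.1 / 4869.5 = 3.9357
n = 2.4364 -> ceil = 3

3


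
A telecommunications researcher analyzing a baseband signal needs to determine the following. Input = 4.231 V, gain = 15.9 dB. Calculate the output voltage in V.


Output voltage from dB gain:
V_out = V_in * 10^(gain_dB / 20)
      = 4.231 * 10^(15.9 / 20)
      = 4.231 * 6.237348
      = 26.3902 V

26.3902 V


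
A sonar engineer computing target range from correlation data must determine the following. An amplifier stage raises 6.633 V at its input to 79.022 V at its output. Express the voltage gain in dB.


Voltage gain in dB:
G = 20 * log10(Vout / Vin)
  = 20 * log10(79.022 / 6.633)
  = 20 * log10(11.913463)
  = 20 * 1.076038
  = 21.52 dB

21.52 dB


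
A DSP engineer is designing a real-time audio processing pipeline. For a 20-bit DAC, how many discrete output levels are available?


Number of quantization levels = 2^N
= 2^20
= 1048576

1048576


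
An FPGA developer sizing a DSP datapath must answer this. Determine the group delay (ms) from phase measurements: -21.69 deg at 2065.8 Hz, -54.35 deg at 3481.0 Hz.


Group delay from phase difference:
tau = -d(phi)/d(omega)
d(phi) = -32.66 deg = -0.570025 rad
d(omega) = 2*pi*(3481.0 - 2065.8) = 8891.9638 rad/s
tau = -(-0.570025) / 8891.9638
    = 0.0641 ms

0.0641 ms


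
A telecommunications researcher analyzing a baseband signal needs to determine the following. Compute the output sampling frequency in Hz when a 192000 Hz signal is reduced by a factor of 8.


Decimation reduces the sample rate:
fs_out = fs_in / M
       = 192000 / 8
       = 24000.0 Hz

24000.0 Hz


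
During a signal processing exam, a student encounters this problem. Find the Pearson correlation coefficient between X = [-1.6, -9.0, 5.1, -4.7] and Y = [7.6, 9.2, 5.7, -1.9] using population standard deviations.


Pearson correlation coefficient (population):
r = cov(X,Y) / (std(X) * std(Y))
Mean X = -2.55, Mean Y = 5.15
Cov(X,Y) = -1.1075
Std(X) = 5.139309, Std(Y) = 4.254703
r = -0.0506

-0.0506


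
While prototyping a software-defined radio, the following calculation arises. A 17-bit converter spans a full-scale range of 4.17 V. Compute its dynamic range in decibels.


Dynamic range from full-scale to LSB:
V_min = V_max / 2^bits = 4.17 / 2^17
DR = 20 * log10(V_max / V_min)
   = 20 * log10(2^17)
   = 20 * 17 * log10(2)
   = 102.35 dB

102.35 dB


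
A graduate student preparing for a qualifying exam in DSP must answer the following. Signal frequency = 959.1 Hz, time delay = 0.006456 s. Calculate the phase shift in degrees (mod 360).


Phase shift from frequency and time delay:
phi = 360 * f * t_delay
    = 360 * 959.1 * 0.006456
    = 2229.1 degrees
    mod 360 = 69.1 degrees

69.1 degrees


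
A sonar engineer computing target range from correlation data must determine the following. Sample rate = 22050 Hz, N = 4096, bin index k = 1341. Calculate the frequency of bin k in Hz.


Frequency of DFT bin k:
f_k = k * fs / N
    = 1341 * 22050 / 4096
    = 29569050 / 4096
    = 7219.006 Hz

7219.006 Hz


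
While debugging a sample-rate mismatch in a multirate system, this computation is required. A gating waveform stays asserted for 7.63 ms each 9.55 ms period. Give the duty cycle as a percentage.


Duty cycle as a percentage:
DC = (t_on / T) * 100
   = (7.63 / 9.55) * 100
   = 0.798953 * 100
   = 79.9 %

79.9 %


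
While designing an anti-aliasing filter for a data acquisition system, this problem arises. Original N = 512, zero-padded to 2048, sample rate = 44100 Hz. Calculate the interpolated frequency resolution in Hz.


Frequency resolution after zero-padding:
N_padded = 512 * 4 = 2048
df = fs / N_padded
   = 44100 / 2048
   = 21.5332 Hz

21.5332 Hz


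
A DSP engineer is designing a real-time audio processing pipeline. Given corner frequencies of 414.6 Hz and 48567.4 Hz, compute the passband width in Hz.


Bandwidth is the difference of -3dB frequencies:
BW = f_high - f_low
   = 48567.4 - 414.6
   = 48152.8 Hz

48152.8 Hz


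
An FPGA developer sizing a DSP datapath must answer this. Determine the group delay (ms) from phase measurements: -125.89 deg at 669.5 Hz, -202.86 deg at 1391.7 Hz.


Group delay from phase difference:
tau = -d(phi)/d(omega)
d(phi) = -76.97 deg = -1.34338 rad
d(omega) = 2*pi*(1391.7 - 669.5) = 4537.7164 rad/s
tau = -(-1.34338) / 4537.7164
    = 0.296 ms

0.296 ms


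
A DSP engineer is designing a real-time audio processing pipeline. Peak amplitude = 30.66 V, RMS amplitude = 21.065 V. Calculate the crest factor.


Crest factor is the ratio of peak to RMS:
CF = V_peak / V_rms
   = 30.66 / 21.065
   = 1.4555

1.4555


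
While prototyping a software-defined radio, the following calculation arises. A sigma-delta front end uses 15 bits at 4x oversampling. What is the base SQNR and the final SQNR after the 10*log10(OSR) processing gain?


Step 1 — baseline SQNR at Nyquist:
SQNR_base = 6.02*N + 1.76
          = 6.02*15 + 1.76
          = 92.06 dB

Step 2 — oversampling processing gain:
G = 10*log10(OSR) = 10*log10(4) = 6.02 dB

Step 3 — total:
SQNR_total = 92.06 + 6.02 = 98.08 dB

Base SQNR = 92.06 dB; oversampled SQNR = 98.08 dB


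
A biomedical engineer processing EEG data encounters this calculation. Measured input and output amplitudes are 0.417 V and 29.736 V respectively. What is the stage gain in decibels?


Voltage gain in dB:
G = 20 * log10(Vout / Vin)
  = 20 * log10(29.736 / 0.417)
  = 20 * log10(71.309353)
  = 20 * 1.853146
  = 37.06 dB

37.06 dB


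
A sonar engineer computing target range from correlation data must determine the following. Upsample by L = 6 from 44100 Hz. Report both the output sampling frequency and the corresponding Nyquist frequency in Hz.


Step 1 — output sample rate after interpolation by L:
fs_out = L * fs_in = 6 * 44100 = 264600 Hz

Step 2 — Nyquist frequency of the output stream:
f_Nyq = fs_out / 2 = 264600 / 2 = 132300.0 Hz

fs_out = 264600 Hz; f_Nyquist = 132300.0 Hz


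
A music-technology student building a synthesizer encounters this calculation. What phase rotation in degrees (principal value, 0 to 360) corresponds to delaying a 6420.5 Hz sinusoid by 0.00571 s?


Phase shift from frequency and time delay:
phi = 360 * f * t_delay
    = 360 * 6420.5 * 0.00571
    = 13197.98 degrees
    mod 360 = 237.98 degrees

237.98 degrees


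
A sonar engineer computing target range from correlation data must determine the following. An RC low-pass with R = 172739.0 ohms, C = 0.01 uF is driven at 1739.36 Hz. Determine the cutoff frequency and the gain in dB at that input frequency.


Step 1 — cutoff frequency:
fc = 1 / (2*pi*R*C)
C = 0.01 uF = 1e-08 F
fc = 1 / (2*pi*172739.0*1e-08)
   = 92.1361 Hz

Step 2 — magnitude at f = 1739.36 Hz:
|H(f)| = 1 / sqrt(1 + (f/fc)^2)
f/fc = 1739.36 / 92.1361 = 18.87816
|H| = 1 / sqrt(1 + 356.384925) = 0.0528971
|H|_dB = 20*log10(0.0528971) = -25.53 dB

fc = 92.1361 Hz; |H(1739.36 Hz)| = -25.53 dB


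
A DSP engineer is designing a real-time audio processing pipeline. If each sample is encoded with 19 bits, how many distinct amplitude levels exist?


Number of quantization levels = 2^N
= 2^19
= 524288

524288


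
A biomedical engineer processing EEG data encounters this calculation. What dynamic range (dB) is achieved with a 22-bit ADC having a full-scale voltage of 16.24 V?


Dynamic range from full-scale to LSB:
V_min = V_max / 2^bits = 16.24 / 2^22
DR = 20 * log10(V_max / V_min)
   = 20 * log10(2^22)
   = 20 * 22 * log10(2)
   = 132.45 dB

132.45 dB


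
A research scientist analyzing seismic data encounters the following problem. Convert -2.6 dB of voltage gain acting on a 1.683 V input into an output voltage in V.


Output voltage from dB gain:
V_out = V_in * 10^(gain_dB / 20)
      = 1.683 * 10^(-2.6 / 20)
      = 1.683 * 0.74131
      = 1.2476 V

1.2476 V


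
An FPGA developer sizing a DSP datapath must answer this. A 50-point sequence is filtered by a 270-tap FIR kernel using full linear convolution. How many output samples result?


Linear convolution output length:
L = N + M - 1
  = 50 + 270 - 1
  = 319 samples

319


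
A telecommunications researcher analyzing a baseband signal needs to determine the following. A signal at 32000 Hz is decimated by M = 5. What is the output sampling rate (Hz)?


Decimation reduces the sample rate:
fs_out = fs_in / M
       = 32000 / 5
       = 6400.0 Hz

6400.0 Hz


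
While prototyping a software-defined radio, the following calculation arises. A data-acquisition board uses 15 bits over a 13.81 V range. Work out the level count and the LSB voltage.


Step 1 — number of quantization levels:
L = 2^N = 2^15 = 32768

Step 2 — LSB step size:
delta = Vfs / L
      = 13.81 / 32768
      = 0.00042145 V

Levels = 32768; step size = 0.00042145 V


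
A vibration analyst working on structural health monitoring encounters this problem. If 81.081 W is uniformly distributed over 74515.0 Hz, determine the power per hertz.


Power spectral density:
PSD = P / BW
    = 81.081 / 74515.0
    = 0.00108812 W/Hz

0.00108812 W/Hz


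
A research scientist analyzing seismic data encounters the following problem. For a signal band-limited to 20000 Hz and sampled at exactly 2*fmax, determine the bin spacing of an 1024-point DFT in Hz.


Step 1 — Nyquist sampling rate:
fs = 2 * fmax = 2 * 20000 = 40000 Hz

Step 2 — DFT bin spacing:
df = fs / N = 40000 / 1024 = 39.0625 Hz

39.0625 Hz


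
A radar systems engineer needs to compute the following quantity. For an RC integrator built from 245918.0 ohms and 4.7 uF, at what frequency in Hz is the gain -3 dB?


Cutoff frequency of a first-order RC filter:
fc = 1 / (2 * pi * R * C)
C = 4.7 uF = 4.7e-06 F
fc = 1 / (2 * pi * 245918.0 * 4.7e-06)
   = 1 / 7.2621973125437
   = 0.137699 Hz

0.137699 Hz


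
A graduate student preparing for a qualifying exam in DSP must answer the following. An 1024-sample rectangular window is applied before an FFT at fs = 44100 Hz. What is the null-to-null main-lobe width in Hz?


Main lobe width for a rectangular window:
Width = 2 * fs / N
      = 2 * 44100 / 1024
      = 88200 / 1024
      = 86.133 Hz

86.133 Hz


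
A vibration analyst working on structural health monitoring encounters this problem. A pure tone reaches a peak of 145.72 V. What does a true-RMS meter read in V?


RMS voltage for a sinusoidal waveform:
V_rms = V_peak / sqrt(2)
      = 145.72 / 1.414214
      = 103.04 V

103.04 V


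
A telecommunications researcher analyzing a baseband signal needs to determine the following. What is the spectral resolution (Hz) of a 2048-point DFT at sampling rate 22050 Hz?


DFT frequency resolution:
df = fs / N
   = 22050 / 2048
   = 10.7666 Hz

10.7666 Hz


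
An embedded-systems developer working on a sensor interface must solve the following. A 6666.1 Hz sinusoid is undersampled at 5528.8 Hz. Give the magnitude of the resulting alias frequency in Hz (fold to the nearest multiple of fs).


Compute the nearest integer multiple of fs to the signal:
n = round(6666.1 / 5528.8) = 1
f_alias = |6666.1 - 1 * 5528.8|
        = |6666.1 - 5528.8|
        = 1137.3 Hz

1137.3


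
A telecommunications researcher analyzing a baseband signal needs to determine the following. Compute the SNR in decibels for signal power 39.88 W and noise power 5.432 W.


SNR in decibels:
SNR = 10 * log10(Ps / Pn)
    = 10 * log10(39.88 / 5.432)
    = 10 * log10(7.3417)
    = 10 * 0.8658
    = 8.66 dB

8.66 dB


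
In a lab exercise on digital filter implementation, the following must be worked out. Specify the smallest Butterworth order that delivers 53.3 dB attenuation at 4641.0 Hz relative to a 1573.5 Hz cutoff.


Butterworth filter order formula:
n = log10(10^(A/10) - 1) / (2 * log10(f_stop/f_pass))
10^(53.3/10) - 1 = 213795.209
f_stop/f_pass = 4641.0 / 1573.5 = 2.9495
n = 5.6733 -> ceil = 6

6


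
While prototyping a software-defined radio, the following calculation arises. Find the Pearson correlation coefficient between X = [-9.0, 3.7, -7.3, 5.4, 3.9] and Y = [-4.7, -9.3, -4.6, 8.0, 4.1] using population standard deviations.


Pearson correlation coefficient (population):
r = cov(X,Y) / (std(X) * std(Y))
Mean X = -0.66, Mean Y = -1.3
Cov(X,Y) = 19.274
Std(X) = 6.167204, Std(Y) = 6.357673
r = 0.4916

0.4916


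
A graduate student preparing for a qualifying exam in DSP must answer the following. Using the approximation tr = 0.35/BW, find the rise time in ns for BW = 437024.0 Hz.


Rise time from bandwidth relationship:
tr = 0.35 / BW
   = 0.35 / 437024.0
   = 8.00871348e-07 s
   = 800.8713 ns

800.8713 ns


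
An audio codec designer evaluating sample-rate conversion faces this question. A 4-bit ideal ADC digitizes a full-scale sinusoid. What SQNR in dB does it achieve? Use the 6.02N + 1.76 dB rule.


Theoretical SNR for a full-scale sinusoid:
SNR = 6.02 * N + 1.76
    = 6.02 * 4 + 1.76
    = 24.08 + 1.76
    = 25.84 dB

25.84 dB


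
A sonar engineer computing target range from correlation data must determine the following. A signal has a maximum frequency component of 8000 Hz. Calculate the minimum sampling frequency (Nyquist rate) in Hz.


The Nyquist rate is twice the maximum frequency component.
fs_min = 2 * fmax
      = 2 * 8000
      = 16000 Hz

16000


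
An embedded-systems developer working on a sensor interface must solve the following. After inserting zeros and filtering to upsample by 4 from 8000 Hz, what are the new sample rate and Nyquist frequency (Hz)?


Step 1 — output sample rate after interpolation by L:
fs_out = L * fs_in = 4 * 8000 = 32000 Hz

Step 2 — Nyquist frequency of the output stream:
f_Nyq = fs_out / 2 = 32000 / 2 = 16000.0 Hz

fs_out = 32000 Hz; f_Nyquist = 16000.0 Hz


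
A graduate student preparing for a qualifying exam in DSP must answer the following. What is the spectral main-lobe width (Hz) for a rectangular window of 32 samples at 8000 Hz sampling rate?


Main lobe width for a rectangular window:
Width = 2 * fs / N
      = 2 * 8000 / 32
      = 16000 / 32
      = 500.0 Hz

500.0 Hz


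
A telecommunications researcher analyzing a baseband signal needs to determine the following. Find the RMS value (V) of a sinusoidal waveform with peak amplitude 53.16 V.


RMS voltage for a sinusoidal waveform:
V_rms = V_peak / sqrt(2)
      = 53.16 / 1.414214
      = 37.59 V

37.59 V


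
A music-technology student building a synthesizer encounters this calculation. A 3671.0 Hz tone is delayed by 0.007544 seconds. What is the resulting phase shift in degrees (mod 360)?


Phase shift from frequency and time delay:
phi = 360 * f * t_delay
    = 360 * 3671.0 * 0.007544
    = 9969.85 degrees
    mod 360 = 249.85 degrees

249.85 degrees


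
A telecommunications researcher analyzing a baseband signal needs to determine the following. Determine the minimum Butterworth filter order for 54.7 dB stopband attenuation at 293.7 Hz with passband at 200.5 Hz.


Butterworth filter order formula:
n = log10(10^(A/10) - 1) / (2 * log10(f_stop/f_pass))
10^(54.7/10) - 1 = 295119.9227
f_stop/f_pass = 293.7 / 200.5 = 1.4648
n = 16.4968 -> ceil = 17

17


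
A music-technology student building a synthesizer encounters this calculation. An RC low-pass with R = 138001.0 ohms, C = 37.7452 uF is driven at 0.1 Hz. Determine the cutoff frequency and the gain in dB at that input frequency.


Step 1 — cutoff frequency:
fc = 1 / (2*pi*R*C)
C = 37.7452 uF = 3.77452e-05 F
fc = 1 / (2*pi*138001.0*3.77452e-05)
   = 0.0305546 Hz

Step 2 — magnitude at f = 0.1 Hz:
|H(f)| = 1 / sqrt(1 + (f/fc)^2)
f/fc = 0.1 / 0.0305546 = 3.27283
|H| = 1 / sqrt(1 + 10.711416) = 0.2922101
|H|_dB = 20*log10(0.2922101) = -10.69 dB

fc = 0.0305546 Hz; |H(0.1 Hz)| = -10.69 dB


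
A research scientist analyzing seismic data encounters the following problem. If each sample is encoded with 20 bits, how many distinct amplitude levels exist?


Number of quantization levels = 2^N
= 2^20
= 1048576

1048576


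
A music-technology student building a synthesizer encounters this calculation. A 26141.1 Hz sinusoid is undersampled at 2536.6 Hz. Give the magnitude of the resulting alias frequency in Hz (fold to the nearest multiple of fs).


Compute the nearest integer multiple of fs to the signal:
n = round(26141.1 / 2536.6) = 10
f_alias = |26141.1 - 10 * 2536.6|
        = |26141.1 - 25366.0|
        = 775.1 Hz

775.1


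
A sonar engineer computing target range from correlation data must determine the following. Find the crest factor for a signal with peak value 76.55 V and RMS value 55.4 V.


Crest factor is the ratio of peak to RMS:
CF = V_peak / V_rms
   = 76.55 / 55.4
   = 1.3818

1.3818


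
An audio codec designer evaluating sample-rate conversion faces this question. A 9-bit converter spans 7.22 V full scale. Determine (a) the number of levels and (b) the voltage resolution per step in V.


Step 1 — number of quantization levels:
L = 2^N = 2^9 = 512

Step 2 — LSB step size:
delta = Vfs / L
      = 7.22 / 512
      = 0.01410156 V

Levels = 512; step size = 0.01410156 V


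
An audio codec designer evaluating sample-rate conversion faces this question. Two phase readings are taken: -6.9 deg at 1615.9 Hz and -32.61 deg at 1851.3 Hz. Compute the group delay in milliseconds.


Group delay from phase difference:
tau = -d(phi)/d(omega)
d(phi) = -25.71 deg = -0.448724 rad
d(omega) = 2*pi*(1851.3 - 1615.9) = 1479.0618 rad/s
tau = -(-0.448724) / 1479.0618
    = 0.3034 ms

0.3034 ms


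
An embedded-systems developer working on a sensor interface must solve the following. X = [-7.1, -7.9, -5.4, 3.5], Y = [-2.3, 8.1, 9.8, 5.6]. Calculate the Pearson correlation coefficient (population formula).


Pearson correlation coefficient (population):
r = cov(X,Y) / (std(X) * std(Y))
Mean X = -4.225, Mean Y = 5.3
Cov(X,Y) = 2.1475
Std(X) = 4.550481, Std(Y) = 4.635191
r = 0.1018

0.1018


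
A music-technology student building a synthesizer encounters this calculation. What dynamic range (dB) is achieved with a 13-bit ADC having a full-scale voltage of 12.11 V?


Dynamic range from full-scale to LSB:
V_min = V_max / 2^bits = 12.11 / 2^13
DR = 20 * log10(V_max / V_min)
   = 20 * log10(2^13)
   = 20 * 13 * log10(2)
   = 78.27 dB

78.27 dB


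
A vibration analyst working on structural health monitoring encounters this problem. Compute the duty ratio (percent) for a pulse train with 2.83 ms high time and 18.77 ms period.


Duty cycle as a percentage:
DC = (t_on / T) * 100
   = (2.83 / 18.77) * 100
   = 0.150773 * 100
   = 15.08 %

15.08 %


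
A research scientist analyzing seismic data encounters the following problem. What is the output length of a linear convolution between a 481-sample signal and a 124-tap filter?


Linear convolution output length:
L = N + M - 1
  = 481 + 124 - 1
  = 604 samples

604


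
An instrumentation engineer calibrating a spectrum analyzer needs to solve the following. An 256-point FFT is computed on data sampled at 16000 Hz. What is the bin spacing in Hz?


DFT frequency resolution:
df = fs / N
   = 16000 / 256
   = 62.5 Hz

62.5 Hz


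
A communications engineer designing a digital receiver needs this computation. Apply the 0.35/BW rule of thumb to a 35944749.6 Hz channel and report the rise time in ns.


Rise time from bandwidth relationship:
tr = 0.35 / BW
   = 0.35 / 35944749.6
   = 9.737166176e-09 s
   = 9.7372 ns

9.7372 ns


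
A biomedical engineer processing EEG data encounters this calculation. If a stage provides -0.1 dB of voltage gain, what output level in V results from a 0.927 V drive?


Output voltage from dB gain:
V_out = V_in * 10^(gain_dB / 20)
      = 0.927 * 10^(-0.1 / 20)
      = 0.927 * 0.988553
      = 0.9164 V

0.9164 V


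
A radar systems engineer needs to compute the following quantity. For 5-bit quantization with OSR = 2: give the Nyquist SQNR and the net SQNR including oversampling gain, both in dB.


Step 1 — baseline SQNR at Nyquist:
SQNR_base = 6.02*N + 1.76
          = 6.02*5 + 1.76
          = 31.86 dB

Step 2 — oversampling processing gain:
G = 10*log10(OSR) = 10*log10(2) = 3.01 dB

Step 3 — total:
SQNR_total = 31.86 + 3.01 = 34.87 dB

Base SQNR = 31.86 dB; oversampled SQNR = 34.87 dB


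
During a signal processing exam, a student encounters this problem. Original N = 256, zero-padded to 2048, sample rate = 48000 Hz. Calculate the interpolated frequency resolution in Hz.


Frequency resolution after zero-padding:
N_padded = 256 * 8 = 2048
df = fs / N_padded
   = 48000 / 2048
   = 23.4375 Hz

23.4375 Hz


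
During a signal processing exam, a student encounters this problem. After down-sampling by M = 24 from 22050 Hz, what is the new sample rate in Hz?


Decimation reduces the sample rate:
fs_out = fs_in / M
       = 22050 / 24
       = 918.75 Hz

918.75 Hz


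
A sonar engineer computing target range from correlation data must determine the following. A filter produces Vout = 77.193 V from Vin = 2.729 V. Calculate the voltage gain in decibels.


Voltage gain in dB:
G = 20 * log10(Vout / Vin)
  = 20 * log10(77.193 / 2.729)
  = 20 * log10(28.286185)
  = 20 * 1.451574
  = 29.03 dB

29.03 dB


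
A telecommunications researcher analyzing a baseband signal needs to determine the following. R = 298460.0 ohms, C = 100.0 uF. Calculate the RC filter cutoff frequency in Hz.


Cutoff frequency of a first-order RC filter:
fc = 1 / (2 * pi * R * C)
C = 100.0 uF = 0.0001 F
fc = 1 / (2 * pi * 298460.0 * 0.0001)
   = 1 / 187.52794867808
   = 0.005333 Hz

0.005333 Hz


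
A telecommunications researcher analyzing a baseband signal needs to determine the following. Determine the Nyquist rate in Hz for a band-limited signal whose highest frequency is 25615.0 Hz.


The Nyquist rate is twice the maximum frequency component.
fs_min = 2 * fmax
      = 2 * 25615.0
      = 51230.0 Hz

51230.0


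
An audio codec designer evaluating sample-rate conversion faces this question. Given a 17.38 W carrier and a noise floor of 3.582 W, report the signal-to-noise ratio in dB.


SNR in decibels:
SNR = 10 * log10(Ps / Pn)
    = 10 * log10(17.38 / 3.582)
    = 10 * log10(4.852)
    = 10 * 0.6859
    = 6.86 dB

6.86 dB


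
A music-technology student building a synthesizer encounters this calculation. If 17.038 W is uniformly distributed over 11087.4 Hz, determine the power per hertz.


Power spectral density:
PSD = P / BW
    = 17.038 / 11087.4
    = 0.0015367 W/Hz

0.0015367 W/Hz


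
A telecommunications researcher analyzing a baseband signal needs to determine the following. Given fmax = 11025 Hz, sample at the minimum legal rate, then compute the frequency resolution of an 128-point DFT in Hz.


Step 1 — Nyquist sampling rate:
fs = 2 * fmax = 2 * 11025 = 22050 Hz

Step 2 — DFT bin spacing:
df = fs / N = 22050 / 128 = 172.2656 Hz

172.2656 Hz


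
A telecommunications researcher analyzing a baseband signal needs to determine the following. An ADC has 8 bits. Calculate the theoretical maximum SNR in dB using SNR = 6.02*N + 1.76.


Theoretical SNR for a full-scale sinusoid:
SNR = 6.02 * N + 1.76
    = 6.02 * 8 + 1.76
    = 48.16 + 1.76
    = 49.92 dB

49.92 dB


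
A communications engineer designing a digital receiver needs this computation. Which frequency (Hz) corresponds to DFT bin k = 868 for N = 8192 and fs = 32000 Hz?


Frequency of DFT bin k:
f_k = k * fs / N
    = 868 * 32000 / 8192
    = 27776000 / 8192
    = 3390.625 Hz

3390.625 Hz


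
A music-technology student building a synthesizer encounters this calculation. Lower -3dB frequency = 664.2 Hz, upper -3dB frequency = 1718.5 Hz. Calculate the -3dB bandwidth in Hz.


Bandwidth is the difference of -3dB frequencies:
BW = f_high - f_low
   = 1718.5 - 664.2
   = 1054.3 Hz

1054.3 Hz


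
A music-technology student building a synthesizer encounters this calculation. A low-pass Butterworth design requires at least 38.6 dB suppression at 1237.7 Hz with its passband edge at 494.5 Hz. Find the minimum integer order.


Butterworth filter order formula:
n = log10(10^(A/10) - 1) / (2 * log10(f_stop/f_pass))
10^(38.6/10) - 1 = 7243.3596
f_stop/f_pass = 1237.7 / 494.5 = 2.5029
n = 4.8437 -> ceil = 5

5


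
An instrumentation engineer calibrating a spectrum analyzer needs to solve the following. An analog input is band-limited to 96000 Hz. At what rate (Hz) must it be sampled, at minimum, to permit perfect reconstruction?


The Nyquist rate is twice the maximum frequency component.
fs_min = 2 * fmax
      = 2 * 96000
      = 192000 Hz

192000


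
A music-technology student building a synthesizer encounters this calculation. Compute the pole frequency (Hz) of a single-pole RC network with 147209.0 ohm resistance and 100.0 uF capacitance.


Cutoff frequency of a first-order RC filter:
fc = 1 / (2 * pi * R * C)
C = 100.0 uF = 0.0001 F
fc = 1 / (2 * pi * 147209.0 * 0.0001)
   = 1 / 92.49414258846
   = 0.010811 Hz

0.010811 Hz


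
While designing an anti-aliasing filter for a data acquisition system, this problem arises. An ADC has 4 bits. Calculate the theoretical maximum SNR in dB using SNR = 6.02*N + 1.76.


Theoretical SNR for a full-scale sinusoid:
SNR = 6.02 * N + 1.76
    = 6.02 * 4 + 1.76
    = 24.08 + 1.76
    = 25.84 dB

25.84 dB


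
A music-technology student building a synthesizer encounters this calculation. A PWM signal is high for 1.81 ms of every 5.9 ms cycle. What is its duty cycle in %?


Duty cycle as a percentage:
DC = (t_on / T) * 100
   = (1.81 / 5.9) * 100
   = 0.30678 * 100
   = 30.68 %

30.68 %


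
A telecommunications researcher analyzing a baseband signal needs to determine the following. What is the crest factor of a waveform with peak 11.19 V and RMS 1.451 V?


Crest factor is the ratio of peak to RMS:
CF = V_peak / V_rms
   = 11.19 / 1.451
   = 7.7119

7.7119


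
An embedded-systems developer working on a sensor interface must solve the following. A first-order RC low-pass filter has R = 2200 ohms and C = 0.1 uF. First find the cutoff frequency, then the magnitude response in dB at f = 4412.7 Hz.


Step 1 — cutoff frequency:
fc = 1 / (2*pi*R*C)
C = 0.1 uF = 1e-07 F
fc = 1 / (2*pi*2200*1e-07)
   = 723.432 Hz

Step 2 — magnitude at f = 4412.7 Hz:
|H(f)| = 1 / sqrt(1 + (f/fc)^2)
f/fc = 4412.7 / 723.432 = 6.099675
|H| = 1 / sqrt(1 + 37.206035) = 0.1617834
|H|_dB = 20*log10(0.1617834) = -15.82 dB

fc = 723.432 Hz; |H(4412.7 Hz)| = -15.82 dB


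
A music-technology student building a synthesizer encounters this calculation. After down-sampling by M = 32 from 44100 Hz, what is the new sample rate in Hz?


Decimation reduces the sample rate:
fs_out = fs_in / M
       = 44100 / 32
       = 1378.125 Hz

1378.125 Hz


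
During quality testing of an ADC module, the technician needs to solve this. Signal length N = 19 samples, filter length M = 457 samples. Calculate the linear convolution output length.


Linear convolution output length:
L = N + M - 1
  = 19 + 457 - 1
  = 475 samples

475


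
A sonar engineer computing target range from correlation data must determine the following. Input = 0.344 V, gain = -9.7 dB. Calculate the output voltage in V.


Output voltage from dB gain:
V_out = V_in * 10^(gain_dB / 20)
      = 0.344 * 10^(-9.7 / 20)
      = 0.344 * 0.327341
      = 0.1126 V

0.1126 V


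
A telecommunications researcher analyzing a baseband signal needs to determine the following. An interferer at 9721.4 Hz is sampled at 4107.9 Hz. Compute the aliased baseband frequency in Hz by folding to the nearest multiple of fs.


Compute the nearest integer multiple of fs to the signal:
n = round(9721.4 / 4107.9) = 2
f_alias = |9721.4 - 2 * 4107.9|
        = |9721.4 - 8215.8|
        = 1505.6 Hz

1505.6


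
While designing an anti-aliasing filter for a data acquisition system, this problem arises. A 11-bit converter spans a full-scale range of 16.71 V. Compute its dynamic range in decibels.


Dynamic range from full-scale to LSB:
V_min = V_max / 2^bits = 16.71 / 2^11
DR = 20 * log10(V_max / V_min)
   = 20 * log10(2^11)
   = 20 * 11 * log10(2)
   = 66.23 dB

66.23 dB


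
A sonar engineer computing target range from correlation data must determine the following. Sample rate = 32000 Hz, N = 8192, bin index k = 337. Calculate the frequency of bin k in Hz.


Frequency of DFT bin k:
f_k = k * fs / N
    = 337 * 32000 / 8192
    = 10784000 / 8192
    = 1316.406 Hz

1316.406 Hz


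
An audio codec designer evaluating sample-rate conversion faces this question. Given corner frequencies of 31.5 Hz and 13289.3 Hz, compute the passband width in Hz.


Bandwidth is the difference of -3dB frequencies:
BW = f_high - f_low
   = 13289.3 - 31.5
   = 13257.8 Hz

13257.8 Hz


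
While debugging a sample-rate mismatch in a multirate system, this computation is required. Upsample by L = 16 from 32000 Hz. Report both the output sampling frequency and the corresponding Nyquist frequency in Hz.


Step 1 — output sample rate after interpolation by L:
fs_out = L * fs_in = 16 * 32000 = 512000 Hz

Step 2 — Nyquist frequency of the output stream:
f_Nyq = fs_out / 2 = 512000 / 2 = 256000.0 Hz

fs_out = 512000 Hz; f_Nyquist = 256000.0 Hz
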